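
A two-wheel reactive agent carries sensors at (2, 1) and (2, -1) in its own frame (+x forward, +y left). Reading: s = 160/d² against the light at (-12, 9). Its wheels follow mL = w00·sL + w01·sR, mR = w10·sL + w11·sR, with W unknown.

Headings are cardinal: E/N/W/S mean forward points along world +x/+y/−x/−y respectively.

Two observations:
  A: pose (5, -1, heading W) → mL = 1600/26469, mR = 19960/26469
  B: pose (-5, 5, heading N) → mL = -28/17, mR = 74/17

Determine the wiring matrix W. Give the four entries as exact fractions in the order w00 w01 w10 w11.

-1 1 1/2 1

obs A: pose=(5,-1,W) → sL=80/173, sR=80/153, mL=1600/26469, mR=19960/26469
obs B: pose=(-5,5,N) → sL=4, sR=40/17, mL=-28/17, mR=74/17
sensor matrix S = [[80/173, 80/153], [4, 40/17]]; det S = -26560/26469
solve [mL_A; mL_B] = S·[w00; w01] and [mR_A; mR_B] = S·[w10; w11]:
  w00 = -1, w01 = 1, w10 = 1/2, w11 = 1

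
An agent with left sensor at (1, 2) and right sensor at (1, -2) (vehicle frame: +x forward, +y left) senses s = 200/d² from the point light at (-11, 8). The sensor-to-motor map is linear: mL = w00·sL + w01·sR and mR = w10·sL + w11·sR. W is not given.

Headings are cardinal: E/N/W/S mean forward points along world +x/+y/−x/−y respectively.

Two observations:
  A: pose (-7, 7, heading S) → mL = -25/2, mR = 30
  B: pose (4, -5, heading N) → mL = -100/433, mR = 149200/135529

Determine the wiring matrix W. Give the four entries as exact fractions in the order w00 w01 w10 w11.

0 -1/2 1 1

obs A: pose=(-7,7,S) → sL=5, sR=25, mL=-25/2, mR=30
obs B: pose=(4,-5,N) → sL=200/313, sR=200/433, mL=-100/433, mR=149200/135529
sensor matrix S = [[5, 25], [200/313, 200/433]]; det S = -1852000/135529
solve [mL_A; mL_B] = S·[w00; w01] and [mR_A; mR_B] = S·[w10; w11]:
  w00 = 0, w01 = -1/2, w10 = 1, w11 = 1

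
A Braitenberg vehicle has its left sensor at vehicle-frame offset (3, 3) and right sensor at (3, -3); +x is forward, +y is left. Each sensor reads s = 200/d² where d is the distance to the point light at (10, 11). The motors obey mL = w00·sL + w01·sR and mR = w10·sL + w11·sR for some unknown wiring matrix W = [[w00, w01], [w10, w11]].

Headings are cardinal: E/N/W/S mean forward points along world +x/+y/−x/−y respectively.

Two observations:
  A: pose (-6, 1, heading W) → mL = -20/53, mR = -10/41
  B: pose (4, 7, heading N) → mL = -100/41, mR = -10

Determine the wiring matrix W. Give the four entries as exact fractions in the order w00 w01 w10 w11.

-1 0 0 -1/2

obs A: pose=(-6,1,W) → sL=20/53, sR=20/41, mL=-20/53, mR=-10/41
obs B: pose=(4,7,N) → sL=100/41, sR=20, mL=-100/41, mR=-10
sensor matrix S = [[20/53, 20/41], [100/41, 20]]; det S = 566400/89093
solve [mL_A; mL_B] = S·[w00; w01] and [mR_A; mR_B] = S·[w10; w11]:
  w00 = -1, w01 = 0, w10 = 0, w11 = -1/2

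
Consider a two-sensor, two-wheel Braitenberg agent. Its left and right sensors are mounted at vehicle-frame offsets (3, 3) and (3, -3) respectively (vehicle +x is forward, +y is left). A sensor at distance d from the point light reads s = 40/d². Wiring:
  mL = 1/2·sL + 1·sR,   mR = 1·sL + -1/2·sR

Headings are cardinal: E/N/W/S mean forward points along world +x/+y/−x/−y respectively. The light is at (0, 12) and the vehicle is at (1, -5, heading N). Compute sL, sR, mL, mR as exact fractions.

left sensor world pos  = (-2, -2); dL² = 200
right sensor world pos = (4, -2); dR² = 212
sL = 40/200 = 1/5
sR = 40/212 = 10/53
mL = 1/2·sL + 1·sR = 153/530
mR = 1·sL + -1/2·sR = 28/265

1/5 10/53 153/530 28/265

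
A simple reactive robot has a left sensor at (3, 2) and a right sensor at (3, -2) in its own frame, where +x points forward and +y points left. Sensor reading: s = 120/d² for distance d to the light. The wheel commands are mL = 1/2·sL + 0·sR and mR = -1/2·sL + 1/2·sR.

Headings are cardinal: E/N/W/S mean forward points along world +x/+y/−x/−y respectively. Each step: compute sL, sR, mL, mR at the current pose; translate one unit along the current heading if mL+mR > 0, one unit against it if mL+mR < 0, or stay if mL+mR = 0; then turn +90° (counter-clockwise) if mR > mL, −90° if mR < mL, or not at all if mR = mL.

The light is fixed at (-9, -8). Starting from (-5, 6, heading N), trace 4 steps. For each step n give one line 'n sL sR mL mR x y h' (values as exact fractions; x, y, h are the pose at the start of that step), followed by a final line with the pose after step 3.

0 120/293 24/65 60/293 -384/19045 -5 6 N
1 60/169 60/109 30/169 1800/18421 -5 7 E
2 120/193 40/51 60/193 800/9843 -4 7 S
3 30/37 6/13 15/37 -84/481 -4 6 W
final -5 6 N

n=0: pose=(-5,6,N); sL=120/293, sR=24/65; mL=60/293, mR=-384/19045; mL+mR=12/65 → advance +1; mR−mL=-4284/19045 → turn -1·90°
n=1: pose=(-5,7,E); sL=60/169, sR=60/109; mL=30/169, mR=1800/18421; mL+mR=30/109 → advance +1; mR−mL=-1470/18421 → turn -1·90°
n=2: pose=(-4,7,S); sL=120/193, sR=40/51; mL=60/193, mR=800/9843; mL+mR=20/51 → advance +1; mR−mL=-2260/9843 → turn -1·90°
n=3: pose=(-4,6,W); sL=30/37, sR=6/13; mL=15/37, mR=-84/481; mL+mR=3/13 → advance +1; mR−mL=-279/481 → turn -1·90°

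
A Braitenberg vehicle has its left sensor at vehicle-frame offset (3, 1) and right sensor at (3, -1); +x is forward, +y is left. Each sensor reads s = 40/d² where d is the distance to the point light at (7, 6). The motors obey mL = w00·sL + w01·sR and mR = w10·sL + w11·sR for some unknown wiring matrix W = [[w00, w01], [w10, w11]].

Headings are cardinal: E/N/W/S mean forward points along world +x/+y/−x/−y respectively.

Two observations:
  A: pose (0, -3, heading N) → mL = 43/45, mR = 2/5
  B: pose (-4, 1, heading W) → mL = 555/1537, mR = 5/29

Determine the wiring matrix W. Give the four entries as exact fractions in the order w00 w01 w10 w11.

1 1 1 0

obs A: pose=(0,-3,N) → sL=2/5, sR=5/9, mL=43/45, mR=2/5
obs B: pose=(-4,1,W) → sL=5/29, sR=10/53, mL=555/1537, mR=5/29
sensor matrix S = [[2/5, 5/9], [5/29, 10/53]]; det S = -281/13833
solve [mL_A; mL_B] = S·[w00; w01] and [mR_A; mR_B] = S·[w10; w11]:
  w00 = 1, w01 = 1, w10 = 1, w11 = 0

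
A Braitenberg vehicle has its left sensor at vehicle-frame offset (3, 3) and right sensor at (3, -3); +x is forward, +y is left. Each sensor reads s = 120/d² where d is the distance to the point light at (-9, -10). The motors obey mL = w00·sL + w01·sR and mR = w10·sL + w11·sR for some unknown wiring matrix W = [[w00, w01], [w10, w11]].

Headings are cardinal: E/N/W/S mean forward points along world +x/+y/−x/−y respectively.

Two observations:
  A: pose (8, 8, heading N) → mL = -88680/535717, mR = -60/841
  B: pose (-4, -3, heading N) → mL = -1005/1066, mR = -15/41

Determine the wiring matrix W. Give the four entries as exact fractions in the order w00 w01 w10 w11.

obs A: pose=(8,8,N) → sL=120/637, sR=120/841, mL=-88680/535717, mR=-60/841
obs B: pose=(-4,-3,N) → sL=15/13, sR=30/41, mL=-1005/1066, mR=-15/41
sensor matrix S = [[120/637, 120/841], [15/13, 30/41]]; det S = -588600/21964397
solve [mL_A; mL_B] = S·[w00; w01] and [mR_A; mR_B] = S·[w10; w11]:
  w00 = -1/2, w01 = -1/2, w10 = 0, w11 = -1/2

-1/2 -1/2 0 -1/2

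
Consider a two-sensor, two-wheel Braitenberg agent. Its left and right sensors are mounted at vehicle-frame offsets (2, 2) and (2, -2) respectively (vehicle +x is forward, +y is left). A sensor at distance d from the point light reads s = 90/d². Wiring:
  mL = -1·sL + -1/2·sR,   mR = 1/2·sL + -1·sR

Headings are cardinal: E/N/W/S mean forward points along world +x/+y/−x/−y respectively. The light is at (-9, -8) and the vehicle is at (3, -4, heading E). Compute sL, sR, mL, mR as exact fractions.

45/116 9/20 -711/1160 -297/1160

left sensor world pos  = (5, -2); dL² = 232
right sensor world pos = (5, -6); dR² = 200
sL = 90/232 = 45/116
sR = 90/200 = 9/20
mL = -1·sL + -1/2·sR = -711/1160
mR = 1/2·sL + -1·sR = -297/1160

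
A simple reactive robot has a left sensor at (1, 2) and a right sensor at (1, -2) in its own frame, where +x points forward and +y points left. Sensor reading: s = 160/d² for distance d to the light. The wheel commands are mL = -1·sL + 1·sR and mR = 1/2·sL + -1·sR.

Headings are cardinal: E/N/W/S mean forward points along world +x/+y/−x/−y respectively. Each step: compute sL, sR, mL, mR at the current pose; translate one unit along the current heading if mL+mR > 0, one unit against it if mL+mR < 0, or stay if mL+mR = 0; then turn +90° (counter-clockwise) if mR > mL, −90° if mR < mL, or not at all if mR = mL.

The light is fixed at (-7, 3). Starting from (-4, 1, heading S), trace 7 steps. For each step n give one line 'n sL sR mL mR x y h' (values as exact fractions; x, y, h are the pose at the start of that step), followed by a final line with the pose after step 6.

0 80/17 16 192/17 -232/17 -4 1 S
1 160/13 32 256/13 -336/13 -4 2 W
2 40 40/9 -320/9 140/9 -3 2 N
3 32/5 160/9 512/45 -656/45 -3 1 W
4 16 16/5 -64/5 24/5 -2 1 N
5 160/41 160/17 3840/697 -5200/697 -2 0 W
6 8 40/17 -96/17 28/17 -1 0 N
final -1 -1 W

n=0: pose=(-4,1,S); sL=80/17, sR=16; mL=192/17, mR=-232/17; mL+mR=-40/17 → advance -1; mR−mL=-424/17 → turn -1·90°
n=1: pose=(-4,2,W); sL=160/13, sR=32; mL=256/13, mR=-336/13; mL+mR=-80/13 → advance -1; mR−mL=-592/13 → turn -1·90°
n=2: pose=(-3,2,N); sL=40, sR=40/9; mL=-320/9, mR=140/9; mL+mR=-20 → advance -1; mR−mL=460/9 → turn +1·90°
n=3: pose=(-3,1,W); sL=32/5, sR=160/9; mL=512/45, mR=-656/45; mL+mR=-16/5 → advance -1; mR−mL=-1168/45 → turn -1·90°
n=4: pose=(-2,1,N); sL=16, sR=16/5; mL=-64/5, mR=24/5; mL+mR=-8 → advance -1; mR−mL=88/5 → turn +1·90°
n=5: pose=(-2,0,W); sL=160/41, sR=160/17; mL=3840/697, mR=-5200/697; mL+mR=-80/41 → advance -1; mR−mL=-9040/697 → turn -1·90°
n=6: pose=(-1,0,N); sL=8, sR=40/17; mL=-96/17, mR=28/17; mL+mR=-4 → advance -1; mR−mL=124/17 → turn +1·90°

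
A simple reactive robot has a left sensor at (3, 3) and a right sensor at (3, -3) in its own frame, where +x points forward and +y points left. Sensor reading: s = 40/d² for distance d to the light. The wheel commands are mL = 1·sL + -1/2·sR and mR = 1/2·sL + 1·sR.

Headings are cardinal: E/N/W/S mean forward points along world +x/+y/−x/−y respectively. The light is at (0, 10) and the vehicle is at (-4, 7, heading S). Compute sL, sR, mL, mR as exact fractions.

left sensor world pos  = (-1, 4); dL² = 37
right sensor world pos = (-7, 4); dR² = 85
sL = 40/37 = 40/37
sR = 40/85 = 8/17
mL = 1·sL + -1/2·sR = 532/629
mR = 1/2·sL + 1·sR = 636/629

40/37 8/17 532/629 636/629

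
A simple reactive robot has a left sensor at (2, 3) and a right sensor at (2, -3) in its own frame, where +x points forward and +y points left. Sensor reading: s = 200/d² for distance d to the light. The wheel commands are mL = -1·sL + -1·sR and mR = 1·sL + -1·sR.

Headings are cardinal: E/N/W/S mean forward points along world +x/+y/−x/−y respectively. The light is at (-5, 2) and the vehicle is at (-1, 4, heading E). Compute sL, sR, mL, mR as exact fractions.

200/61 200/37 -19600/2257 -4800/2257

left sensor world pos  = (1, 7); dL² = 61
right sensor world pos = (1, 1); dR² = 37
sL = 200/61 = 200/61
sR = 200/37 = 200/37
mL = -1·sL + -1·sR = -19600/2257
mR = 1·sL + -1·sR = -4800/2257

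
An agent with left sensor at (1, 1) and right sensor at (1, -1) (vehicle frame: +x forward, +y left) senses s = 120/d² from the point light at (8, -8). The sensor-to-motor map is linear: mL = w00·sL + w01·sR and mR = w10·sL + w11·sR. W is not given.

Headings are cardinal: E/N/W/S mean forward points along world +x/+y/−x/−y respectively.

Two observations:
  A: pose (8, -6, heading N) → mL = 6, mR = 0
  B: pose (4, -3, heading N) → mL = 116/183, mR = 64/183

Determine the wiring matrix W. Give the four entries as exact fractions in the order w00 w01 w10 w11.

1 -1/2 -1/2 1/2

obs A: pose=(8,-6,N) → sL=12, sR=12, mL=6, mR=0
obs B: pose=(4,-3,N) → sL=120/61, sR=8/3, mL=116/183, mR=64/183
sensor matrix S = [[12, 12], [120/61, 8/3]]; det S = 512/61
solve [mL_A; mL_B] = S·[w00; w01] and [mR_A; mR_B] = S·[w10; w11]:
  w00 = 1, w01 = -1/2, w10 = -1/2, w11 = 1/2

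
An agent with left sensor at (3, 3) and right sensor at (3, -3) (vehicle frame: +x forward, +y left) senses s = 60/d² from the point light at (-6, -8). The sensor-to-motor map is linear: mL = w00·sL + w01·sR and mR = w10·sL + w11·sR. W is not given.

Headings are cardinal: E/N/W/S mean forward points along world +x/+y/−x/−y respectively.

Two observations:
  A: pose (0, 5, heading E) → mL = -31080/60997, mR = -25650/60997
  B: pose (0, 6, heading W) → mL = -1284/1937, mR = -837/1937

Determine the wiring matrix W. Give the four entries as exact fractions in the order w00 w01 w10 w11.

obs A: pose=(0,5,E) → sL=60/337, sR=60/181, mL=-31080/60997, mR=-25650/60997
obs B: pose=(0,6,W) → sL=6/13, sR=30/149, mL=-1284/1937, mR=-837/1937
sensor matrix S = [[60/337, 60/181], [6/13, 30/149]]; det S = -13841280/118151189
solve [mL_A; mL_B] = S·[w00; w01] and [mR_A; mR_B] = S·[w10; w11]:
  w00 = -1, w01 = -1, w10 = -1/2, w11 = -1

-1 -1 -1/2 -1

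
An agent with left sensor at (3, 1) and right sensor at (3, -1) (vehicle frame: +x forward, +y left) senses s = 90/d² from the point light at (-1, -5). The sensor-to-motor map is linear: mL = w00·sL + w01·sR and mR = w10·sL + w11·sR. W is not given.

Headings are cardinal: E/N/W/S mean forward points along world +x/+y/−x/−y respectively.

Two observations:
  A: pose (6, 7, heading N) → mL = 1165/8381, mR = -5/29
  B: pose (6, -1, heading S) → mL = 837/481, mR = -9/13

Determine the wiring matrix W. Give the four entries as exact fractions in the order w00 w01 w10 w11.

-1/2 1 -1/2 0

obs A: pose=(6,7,N) → sL=10/29, sR=90/289, mL=1165/8381, mR=-5/29
obs B: pose=(6,-1,S) → sL=18/13, sR=90/37, mL=837/481, mR=-9/13
sensor matrix S = [[10/29, 90/289], [18/13, 90/37]]; det S = 1643040/4031261
solve [mL_A; mL_B] = S·[w00; w01] and [mR_A; mR_B] = S·[w10; w11]:
  w00 = -1/2, w01 = 1, w10 = -1/2, w11 = 0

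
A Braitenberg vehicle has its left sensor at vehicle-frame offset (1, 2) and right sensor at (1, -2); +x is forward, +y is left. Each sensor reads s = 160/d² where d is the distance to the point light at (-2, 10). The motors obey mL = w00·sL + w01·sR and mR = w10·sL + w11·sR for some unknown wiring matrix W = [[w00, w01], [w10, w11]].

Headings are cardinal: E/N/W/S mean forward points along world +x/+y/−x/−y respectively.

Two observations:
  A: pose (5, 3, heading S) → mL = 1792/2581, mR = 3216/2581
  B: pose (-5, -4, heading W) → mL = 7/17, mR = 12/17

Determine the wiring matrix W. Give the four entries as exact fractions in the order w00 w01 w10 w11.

-1 1 -1/2 1

obs A: pose=(5,3,S) → sL=32/29, sR=160/89, mL=1792/2581, mR=3216/2581
obs B: pose=(-5,-4,W) → sL=10/17, sR=1, mL=7/17, mR=12/17
sensor matrix S = [[32/29, 160/89], [10/17, 1]]; det S = 2016/43877
solve [mL_A; mL_B] = S·[w00; w01] and [mR_A; mR_B] = S·[w10; w11]:
  w00 = -1, w01 = 1, w10 = -1/2, w11 = 1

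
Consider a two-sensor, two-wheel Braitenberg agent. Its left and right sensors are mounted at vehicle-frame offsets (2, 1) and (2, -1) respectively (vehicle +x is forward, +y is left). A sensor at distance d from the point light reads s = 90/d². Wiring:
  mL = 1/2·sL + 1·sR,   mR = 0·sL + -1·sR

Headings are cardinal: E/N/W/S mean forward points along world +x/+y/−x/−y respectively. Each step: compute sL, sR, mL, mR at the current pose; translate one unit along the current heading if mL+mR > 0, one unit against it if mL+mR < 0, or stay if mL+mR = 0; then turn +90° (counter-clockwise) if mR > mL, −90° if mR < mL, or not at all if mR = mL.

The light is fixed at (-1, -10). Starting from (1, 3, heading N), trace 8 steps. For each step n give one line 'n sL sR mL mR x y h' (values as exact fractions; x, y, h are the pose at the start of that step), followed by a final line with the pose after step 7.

0 45/113 5/13 1715/2938 -5/13 1 3 N
1 90/241 18/37 6003/8917 -18/37 1 4 E
2 9/16 45/74 1053/1184 -45/74 2 4 S
3 18/29 90/197 4383/5713 -90/197 2 3 W
4 45/113 5/13 1715/2938 -5/13 1 3 N
5 90/241 18/37 6003/8917 -18/37 1 4 E
6 9/16 45/74 1053/1184 -45/74 2 4 S
7 18/29 90/197 4383/5713 -90/197 2 3 W
final 1 3 N

n=0: pose=(1,3,N); sL=45/113, sR=5/13; mL=1715/2938, mR=-5/13; mL+mR=45/226 → advance +1; mR−mL=-2845/2938 → turn -1·90°
n=1: pose=(1,4,E); sL=90/241, sR=18/37; mL=6003/8917, mR=-18/37; mL+mR=45/241 → advance +1; mR−mL=-10341/8917 → turn -1·90°
n=2: pose=(2,4,S); sL=9/16, sR=45/74; mL=1053/1184, mR=-45/74; mL+mR=9/32 → advance +1; mR−mL=-1773/1184 → turn -1·90°
n=3: pose=(2,3,W); sL=18/29, sR=90/197; mL=4383/5713, mR=-90/197; mL+mR=9/29 → advance +1; mR−mL=-6993/5713 → turn -1·90°
n=4: pose=(1,3,N); sL=45/113, sR=5/13; mL=1715/2938, mR=-5/13; mL+mR=45/226 → advance +1; mR−mL=-2845/2938 → turn -1·90°
n=5: pose=(1,4,E); sL=90/241, sR=18/37; mL=6003/8917, mR=-18/37; mL+mR=45/241 → advance +1; mR−mL=-10341/8917 → turn -1·90°
n=6: pose=(2,4,S); sL=9/16, sR=45/74; mL=1053/1184, mR=-45/74; mL+mR=9/32 → advance +1; mR−mL=-1773/1184 → turn -1·90°
n=7: pose=(2,3,W); sL=18/29, sR=90/197; mL=4383/5713, mR=-90/197; mL+mR=9/29 → advance +1; mR−mL=-6993/5713 → turn -1·90°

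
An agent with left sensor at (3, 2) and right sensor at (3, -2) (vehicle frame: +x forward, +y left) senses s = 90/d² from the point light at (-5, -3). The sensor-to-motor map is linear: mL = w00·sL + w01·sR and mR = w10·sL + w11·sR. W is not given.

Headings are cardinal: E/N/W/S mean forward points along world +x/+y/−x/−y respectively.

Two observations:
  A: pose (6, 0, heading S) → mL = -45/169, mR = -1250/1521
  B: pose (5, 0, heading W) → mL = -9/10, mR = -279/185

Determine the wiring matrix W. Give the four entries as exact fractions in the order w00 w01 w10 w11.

-1/2 0 -1/2 -1/2

obs A: pose=(6,0,S) → sL=90/169, sR=10/9, mL=-45/169, mR=-1250/1521
obs B: pose=(5,0,W) → sL=9/5, sR=45/37, mL=-9/10, mR=-279/185
sensor matrix S = [[90/169, 10/9], [9/5, 45/37]]; det S = -8456/6253
solve [mL_A; mL_B] = S·[w00; w01] and [mR_A; mR_B] = S·[w10; w11]:
  w00 = -1/2, w01 = 0, w10 = -1/2, w11 = -1/2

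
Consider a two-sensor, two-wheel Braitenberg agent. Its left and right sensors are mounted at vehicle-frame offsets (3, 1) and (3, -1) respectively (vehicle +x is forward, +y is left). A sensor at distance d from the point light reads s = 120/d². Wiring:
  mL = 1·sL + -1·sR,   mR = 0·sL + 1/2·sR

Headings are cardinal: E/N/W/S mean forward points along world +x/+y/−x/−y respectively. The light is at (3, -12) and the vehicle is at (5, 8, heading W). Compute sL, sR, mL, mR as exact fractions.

left sensor world pos  = (2, 7); dL² = 362
right sensor world pos = (2, 9); dR² = 442
sL = 120/362 = 60/181
sR = 120/442 = 60/221
mL = 1·sL + -1·sR = 2400/40001
mR = 0·sL + 1/2·sR = 30/221

60/181 60/221 2400/40001 30/221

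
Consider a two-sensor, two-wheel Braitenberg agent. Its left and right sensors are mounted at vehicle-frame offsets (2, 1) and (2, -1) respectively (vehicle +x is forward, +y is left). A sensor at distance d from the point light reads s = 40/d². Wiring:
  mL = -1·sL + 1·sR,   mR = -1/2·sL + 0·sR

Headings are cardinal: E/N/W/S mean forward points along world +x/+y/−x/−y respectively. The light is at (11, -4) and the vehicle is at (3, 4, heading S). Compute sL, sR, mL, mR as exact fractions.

left sensor world pos  = (4, 2); dL² = 85
right sensor world pos = (2, 2); dR² = 117
sL = 40/85 = 8/17
sR = 40/117 = 40/117
mL = -1·sL + 1·sR = -256/1989
mR = -1/2·sL + 0·sR = -4/17

8/17 40/117 -256/1989 -4/17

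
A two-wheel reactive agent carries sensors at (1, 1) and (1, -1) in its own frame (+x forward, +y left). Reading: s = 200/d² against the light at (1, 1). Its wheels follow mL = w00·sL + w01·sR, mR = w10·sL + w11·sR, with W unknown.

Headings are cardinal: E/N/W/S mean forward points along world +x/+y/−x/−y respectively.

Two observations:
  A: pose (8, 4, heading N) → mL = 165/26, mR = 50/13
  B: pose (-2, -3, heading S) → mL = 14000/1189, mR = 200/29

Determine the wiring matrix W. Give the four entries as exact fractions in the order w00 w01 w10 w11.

1 1 1 0

obs A: pose=(8,4,N) → sL=50/13, sR=5/2, mL=165/26, mR=50/13
obs B: pose=(-2,-3,S) → sL=200/29, sR=200/41, mL=14000/1189, mR=200/29
sensor matrix S = [[50/13, 5/2], [200/29, 200/41]]; det S = 23500/15457
solve [mL_A; mL_B] = S·[w00; w01] and [mR_A; mR_B] = S·[w10; w11]:
  w00 = 1, w01 = 1, w10 = 1, w11 = 0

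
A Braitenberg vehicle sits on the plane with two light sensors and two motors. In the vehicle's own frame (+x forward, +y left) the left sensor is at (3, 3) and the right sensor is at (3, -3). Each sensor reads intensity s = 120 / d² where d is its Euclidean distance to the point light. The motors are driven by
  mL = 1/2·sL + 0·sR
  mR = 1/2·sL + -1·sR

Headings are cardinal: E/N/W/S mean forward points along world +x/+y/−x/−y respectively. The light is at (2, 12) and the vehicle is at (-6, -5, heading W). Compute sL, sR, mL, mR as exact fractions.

left sensor world pos  = (-9, -8); dL² = 521
right sensor world pos = (-9, -2); dR² = 317
sL = 120/521 = 120/521
sR = 120/317 = 120/317
mL = 1/2·sL + 0·sR = 60/521
mR = 1/2·sL + -1·sR = -43500/165157

120/521 120/317 60/521 -43500/165157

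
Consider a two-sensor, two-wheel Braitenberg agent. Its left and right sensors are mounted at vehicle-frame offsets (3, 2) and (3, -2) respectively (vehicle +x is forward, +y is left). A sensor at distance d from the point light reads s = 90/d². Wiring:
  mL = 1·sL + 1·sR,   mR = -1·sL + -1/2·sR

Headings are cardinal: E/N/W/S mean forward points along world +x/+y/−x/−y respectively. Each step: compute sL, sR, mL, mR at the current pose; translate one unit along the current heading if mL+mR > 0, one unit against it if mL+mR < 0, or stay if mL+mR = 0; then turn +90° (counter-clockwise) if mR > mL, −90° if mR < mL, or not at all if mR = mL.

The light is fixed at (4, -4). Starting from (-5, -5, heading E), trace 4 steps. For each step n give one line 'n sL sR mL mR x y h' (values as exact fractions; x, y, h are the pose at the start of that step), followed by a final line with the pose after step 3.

0 90/37 2 164/37 -127/37 -5 -5 E
1 45/26 45/58 945/377 -3195/1508 -4 -5 S
2 90/137 90/121 23220/16577 -17055/16577 -4 -6 W
3 45/61 9/5 774/305 -999/610 -5 -6 N
final -5 -5 E

n=0: pose=(-5,-5,E); sL=90/37, sR=2; mL=164/37, mR=-127/37; mL+mR=1 → advance +1; mR−mL=-291/37 → turn -1·90°
n=1: pose=(-4,-5,S); sL=45/26, sR=45/58; mL=945/377, mR=-3195/1508; mL+mR=45/116 → advance +1; mR−mL=-6975/1508 → turn -1·90°
n=2: pose=(-4,-6,W); sL=90/137, sR=90/121; mL=23220/16577, mR=-17055/16577; mL+mR=45/121 → advance +1; mR−mL=-40275/16577 → turn -1·90°
n=3: pose=(-5,-6,N); sL=45/61, sR=9/5; mL=774/305, mR=-999/610; mL+mR=9/10 → advance +1; mR−mL=-2547/610 → turn -1·90°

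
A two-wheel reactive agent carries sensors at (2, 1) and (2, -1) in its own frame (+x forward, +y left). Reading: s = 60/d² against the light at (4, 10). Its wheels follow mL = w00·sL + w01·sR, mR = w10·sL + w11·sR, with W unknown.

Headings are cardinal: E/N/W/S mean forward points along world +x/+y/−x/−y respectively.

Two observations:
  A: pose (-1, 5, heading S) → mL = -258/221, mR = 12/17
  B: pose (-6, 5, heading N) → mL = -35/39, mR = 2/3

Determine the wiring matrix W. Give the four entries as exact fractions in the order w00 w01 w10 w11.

obs A: pose=(-1,5,S) → sL=12/13, sR=12/17, mL=-258/221, mR=12/17
obs B: pose=(-6,5,N) → sL=6/13, sR=2/3, mL=-35/39, mR=2/3
sensor matrix S = [[12/13, 12/17], [6/13, 2/3]]; det S = 64/221
solve [mL_A; mL_B] = S·[w00; w01] and [mR_A; mR_B] = S·[w10; w11]:
  w00 = -1/2, w01 = -1, w10 = 0, w11 = 1

-1/2 -1 0 1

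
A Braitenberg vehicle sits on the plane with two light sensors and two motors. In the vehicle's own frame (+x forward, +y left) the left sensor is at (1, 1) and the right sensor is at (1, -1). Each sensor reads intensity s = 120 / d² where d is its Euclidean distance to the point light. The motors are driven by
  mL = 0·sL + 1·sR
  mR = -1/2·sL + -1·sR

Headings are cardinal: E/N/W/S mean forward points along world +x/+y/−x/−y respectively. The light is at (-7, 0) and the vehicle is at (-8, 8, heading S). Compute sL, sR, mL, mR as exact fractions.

120/49 120/53 120/53 -9060/2597

left sensor world pos  = (-7, 7); dL² = 49
right sensor world pos = (-9, 7); dR² = 53
sL = 120/49 = 120/49
sR = 120/53 = 120/53
mL = 0·sL + 1·sR = 120/53
mR = -1/2·sL + -1·sR = -9060/2597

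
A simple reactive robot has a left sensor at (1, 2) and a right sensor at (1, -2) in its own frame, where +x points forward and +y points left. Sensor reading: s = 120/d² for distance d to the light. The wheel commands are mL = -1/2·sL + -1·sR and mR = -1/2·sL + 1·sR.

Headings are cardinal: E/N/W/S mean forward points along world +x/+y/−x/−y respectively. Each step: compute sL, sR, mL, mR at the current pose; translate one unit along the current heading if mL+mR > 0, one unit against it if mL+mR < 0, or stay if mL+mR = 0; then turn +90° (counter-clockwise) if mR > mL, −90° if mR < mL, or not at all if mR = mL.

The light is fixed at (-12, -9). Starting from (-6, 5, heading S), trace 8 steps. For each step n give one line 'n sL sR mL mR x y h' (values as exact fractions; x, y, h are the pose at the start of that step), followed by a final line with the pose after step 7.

0 120/233 24/37 -7812/8621 3372/8621 -6 5 S
1 60/169 60/109 -13410/18421 6870/18421 -6 6 E
2 24/53 24/61 -2004/3233 540/3233 -7 6 N
3 3/4 15/34 -111/136 9/136 -7 5 W
4 120/233 24/37 -7812/8621 3372/8621 -6 5 S
5 60/169 60/109 -13410/18421 6870/18421 -6 6 E
6 24/53 24/61 -2004/3233 540/3233 -7 6 N
7 3/4 15/34 -111/136 9/136 -7 5 W
final -6 5 S

n=0: pose=(-6,5,S); sL=120/233, sR=24/37; mL=-7812/8621, mR=3372/8621; mL+mR=-120/233 → advance -1; mR−mL=48/37 → turn +1·90°
n=1: pose=(-6,6,E); sL=60/169, sR=60/109; mL=-13410/18421, mR=6870/18421; mL+mR=-60/169 → advance -1; mR−mL=120/109 → turn +1·90°
n=2: pose=(-7,6,N); sL=24/53, sR=24/61; mL=-2004/3233, mR=540/3233; mL+mR=-24/53 → advance -1; mR−mL=48/61 → turn +1·90°
n=3: pose=(-7,5,W); sL=3/4, sR=15/34; mL=-111/136, mR=9/136; mL+mR=-3/4 → advance -1; mR−mL=15/17 → turn +1·90°
n=4: pose=(-6,5,S); sL=120/233, sR=24/37; mL=-7812/8621, mR=3372/8621; mL+mR=-120/233 → advance -1; mR−mL=48/37 → turn +1·90°
n=5: pose=(-6,6,E); sL=60/169, sR=60/109; mL=-13410/18421, mR=6870/18421; mL+mR=-60/169 → advance -1; mR−mL=120/109 → turn +1·90°
n=6: pose=(-7,6,N); sL=24/53, sR=24/61; mL=-2004/3233, mR=540/3233; mL+mR=-24/53 → advance -1; mR−mL=48/61 → turn +1·90°
n=7: pose=(-7,5,W); sL=3/4, sR=15/34; mL=-111/136, mR=9/136; mL+mR=-3/4 → advance -1; mR−mL=15/17 → turn +1·90°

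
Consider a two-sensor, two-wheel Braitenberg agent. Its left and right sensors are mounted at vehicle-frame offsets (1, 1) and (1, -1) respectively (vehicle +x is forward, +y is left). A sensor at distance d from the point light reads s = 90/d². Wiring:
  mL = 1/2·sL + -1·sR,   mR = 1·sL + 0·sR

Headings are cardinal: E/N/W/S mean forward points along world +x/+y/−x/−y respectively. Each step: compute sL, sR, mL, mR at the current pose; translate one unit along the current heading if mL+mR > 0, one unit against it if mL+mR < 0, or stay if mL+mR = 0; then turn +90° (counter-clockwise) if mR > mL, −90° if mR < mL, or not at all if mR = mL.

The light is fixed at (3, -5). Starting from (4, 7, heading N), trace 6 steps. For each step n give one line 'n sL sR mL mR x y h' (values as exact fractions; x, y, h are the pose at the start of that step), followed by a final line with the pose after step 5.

0 90/169 90/173 -7425/29237 90/169 4 7 N
1 5/8 45/98 -115/784 5/8 4 8 W
2 18/29 18/29 -9/29 18/29 3 8 S
3 9/17 45/61 -981/2074 9/17 3 7 E
4 90/169 90/173 -7425/29237 90/169 4 7 N
5 5/8 45/98 -115/784 5/8 4 8 W
final 3 8 S

n=0: pose=(4,7,N); sL=90/169, sR=90/173; mL=-7425/29237, mR=90/169; mL+mR=8145/29237 → advance +1; mR−mL=22995/29237 → turn +1·90°
n=1: pose=(4,8,W); sL=5/8, sR=45/98; mL=-115/784, mR=5/8; mL+mR=375/784 → advance +1; mR−mL=605/784 → turn +1·90°
n=2: pose=(3,8,S); sL=18/29, sR=18/29; mL=-9/29, mR=18/29; mL+mR=9/29 → advance +1; mR−mL=27/29 → turn +1·90°
n=3: pose=(3,7,E); sL=9/17, sR=45/61; mL=-981/2074, mR=9/17; mL+mR=117/2074 → advance +1; mR−mL=2079/2074 → turn +1·90°
n=4: pose=(4,7,N); sL=90/169, sR=90/173; mL=-7425/29237, mR=90/169; mL+mR=8145/29237 → advance +1; mR−mL=22995/29237 → turn +1·90°
n=5: pose=(4,8,W); sL=5/8, sR=45/98; mL=-115/784, mR=5/8; mL+mR=375/784 → advance +1; mR−mL=605/784 → turn +1·90°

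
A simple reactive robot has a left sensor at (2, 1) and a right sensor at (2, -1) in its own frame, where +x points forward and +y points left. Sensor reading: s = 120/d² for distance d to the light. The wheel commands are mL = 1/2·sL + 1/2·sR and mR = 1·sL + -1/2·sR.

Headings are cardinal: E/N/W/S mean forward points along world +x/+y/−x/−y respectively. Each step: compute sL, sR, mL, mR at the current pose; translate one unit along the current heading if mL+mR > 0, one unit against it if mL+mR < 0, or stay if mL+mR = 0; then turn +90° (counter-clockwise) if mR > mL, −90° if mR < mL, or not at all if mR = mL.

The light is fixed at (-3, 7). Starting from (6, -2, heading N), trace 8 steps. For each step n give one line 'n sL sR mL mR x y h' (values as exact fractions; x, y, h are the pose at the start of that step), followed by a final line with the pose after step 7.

0 120/113 120/149 15720/16837 11100/16837 6 -2 N
1 12/17 60/101 1116/1717 702/1717 6 -1 E
2 120/221 120/181 24120/40001 8460/40001 7 -1 S
3 30/41 15/16 1095/1312 345/1312 7 -2 W
4 120/113 120/149 15720/16837 11100/16837 6 -2 N
5 12/17 60/101 1116/1717 702/1717 6 -1 E
6 120/221 120/181 24120/40001 8460/40001 7 -1 S
7 30/41 15/16 1095/1312 345/1312 7 -2 W
final 6 -2 N

n=0: pose=(6,-2,N); sL=120/113, sR=120/149; mL=15720/16837, mR=11100/16837; mL+mR=180/113 → advance +1; mR−mL=-4620/16837 → turn -1·90°
n=1: pose=(6,-1,E); sL=12/17, sR=60/101; mL=1116/1717, mR=702/1717; mL+mR=18/17 → advance +1; mR−mL=-414/1717 → turn -1·90°
n=2: pose=(7,-1,S); sL=120/221, sR=120/181; mL=24120/40001, mR=8460/40001; mL+mR=180/221 → advance +1; mR−mL=-15660/40001 → turn -1·90°
n=3: pose=(7,-2,W); sL=30/41, sR=15/16; mL=1095/1312, mR=345/1312; mL+mR=45/41 → advance +1; mR−mL=-375/656 → turn -1·90°
n=4: pose=(6,-2,N); sL=120/113, sR=120/149; mL=15720/16837, mR=11100/16837; mL+mR=180/113 → advance +1; mR−mL=-4620/16837 → turn -1·90°
n=5: pose=(6,-1,E); sL=12/17, sR=60/101; mL=1116/1717, mR=702/1717; mL+mR=18/17 → advance +1; mR−mL=-414/1717 → turn -1·90°
n=6: pose=(7,-1,S); sL=120/221, sR=120/181; mL=24120/40001, mR=8460/40001; mL+mR=180/221 → advance +1; mR−mL=-15660/40001 → turn -1·90°
n=7: pose=(7,-2,W); sL=30/41, sR=15/16; mL=1095/1312, mR=345/1312; mL+mR=45/41 → advance +1; mR−mL=-375/656 → turn -1·90°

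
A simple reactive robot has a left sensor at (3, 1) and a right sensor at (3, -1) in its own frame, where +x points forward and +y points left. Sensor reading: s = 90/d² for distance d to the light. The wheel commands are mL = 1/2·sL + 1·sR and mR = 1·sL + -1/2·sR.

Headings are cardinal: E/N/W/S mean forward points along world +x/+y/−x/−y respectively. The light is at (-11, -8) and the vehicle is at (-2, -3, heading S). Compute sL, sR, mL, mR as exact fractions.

left sensor world pos  = (-1, -6); dL² = 104
right sensor world pos = (-3, -6); dR² = 68
sL = 90/104 = 45/52
sR = 90/68 = 45/34
mL = 1/2·sL + 1·sR = 3105/1768
mR = 1·sL + -1/2·sR = 45/221

45/52 45/34 3105/1768 45/221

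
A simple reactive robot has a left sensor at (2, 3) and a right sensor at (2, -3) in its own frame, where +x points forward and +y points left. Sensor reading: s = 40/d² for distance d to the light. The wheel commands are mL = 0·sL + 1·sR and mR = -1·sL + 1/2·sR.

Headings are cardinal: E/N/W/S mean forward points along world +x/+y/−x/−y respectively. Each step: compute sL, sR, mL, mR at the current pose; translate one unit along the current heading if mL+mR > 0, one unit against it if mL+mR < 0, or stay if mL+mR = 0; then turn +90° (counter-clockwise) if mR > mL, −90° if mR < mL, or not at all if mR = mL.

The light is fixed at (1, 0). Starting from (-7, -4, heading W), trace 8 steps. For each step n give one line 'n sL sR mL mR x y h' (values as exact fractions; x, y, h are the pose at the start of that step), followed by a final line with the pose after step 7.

n=0: pose=(-7,-4,W); sL=40/149, sR=40/101; mL=40/101, mR=-1060/15049; mL+mR=4900/15049 → advance +1; mR−mL=-7020/15049 → turn -1·90°
n=1: pose=(-8,-4,N); sL=10/37, sR=1; mL=1, mR=17/74; mL+mR=91/74 → advance +1; mR−mL=-57/74 → turn -1·90°
n=2: pose=(-8,-3,E); sL=40/49, sR=8/17; mL=8/17, mR=-484/833; mL+mR=-92/833 → advance -1; mR−mL=-876/833 → turn -1·90°
n=3: pose=(-9,-3,S); sL=20/37, sR=20/97; mL=20/97, mR=-1570/3589; mL+mR=-830/3589 → advance -1; mR−mL=-2310/3589 → turn -1·90°
n=4: pose=(-9,-2,W); sL=40/169, sR=8/29; mL=8/29, mR=-484/4901; mL+mR=868/4901 → advance +1; mR−mL=-1836/4901 → turn -1·90°
n=5: pose=(-10,-2,N); sL=10/49, sR=5/8; mL=5/8, mR=85/784; mL+mR=575/784 → advance +1; mR−mL=-405/784 → turn -1·90°
n=6: pose=(-10,-1,E); sL=8/17, sR=40/97; mL=40/97, mR=-436/1649; mL+mR=244/1649 → advance +1; mR−mL=-1116/1649 → turn -1·90°
n=7: pose=(-9,-1,S); sL=20/29, sR=20/89; mL=20/89, mR=-1490/2581; mL+mR=-910/2581 → advance -1; mR−mL=-2070/2581 → turn -1·90°

0 40/149 40/101 40/101 -1060/15049 -7 -4 W
1 10/37 1 1 17/74 -8 -4 N
2 40/49 8/17 8/17 -484/833 -8 -3 E
3 20/37 20/97 20/97 -1570/3589 -9 -3 S
4 40/169 8/29 8/29 -484/4901 -9 -2 W
5 10/49 5/8 5/8 85/784 -10 -2 N
6 8/17 40/97 40/97 -436/1649 -10 -1 E
7 20/29 20/89 20/89 -1490/2581 -9 -1 S
final -9 0 W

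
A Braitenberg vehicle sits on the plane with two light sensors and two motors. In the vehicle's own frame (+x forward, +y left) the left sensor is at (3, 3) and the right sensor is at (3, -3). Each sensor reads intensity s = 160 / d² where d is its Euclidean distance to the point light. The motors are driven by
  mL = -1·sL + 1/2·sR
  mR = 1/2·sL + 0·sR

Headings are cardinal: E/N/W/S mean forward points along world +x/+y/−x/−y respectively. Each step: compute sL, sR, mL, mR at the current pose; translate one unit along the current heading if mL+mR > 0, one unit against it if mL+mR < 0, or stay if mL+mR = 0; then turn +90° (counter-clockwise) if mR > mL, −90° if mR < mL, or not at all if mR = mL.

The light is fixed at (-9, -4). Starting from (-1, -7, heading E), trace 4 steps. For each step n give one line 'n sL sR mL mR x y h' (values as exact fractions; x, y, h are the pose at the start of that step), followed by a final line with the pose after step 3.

0 160/121 160/157 -15440/18997 80/121 -1 -7 E
1 10 8/5 -46/5 5 -2 -7 N
2 32/13 160/17 496/221 16/13 -2 -8 W
3 16 80/41 -616/41 8 -3 -8 N
final -3 -9 W

n=0: pose=(-1,-7,E); sL=160/121, sR=160/157; mL=-15440/18997, mR=80/121; mL+mR=-2880/18997 → advance -1; mR−mL=28000/18997 → turn +1·90°
n=1: pose=(-2,-7,N); sL=10, sR=8/5; mL=-46/5, mR=5; mL+mR=-21/5 → advance -1; mR−mL=71/5 → turn +1·90°
n=2: pose=(-2,-8,W); sL=32/13, sR=160/17; mL=496/221, mR=16/13; mL+mR=768/221 → advance +1; mR−mL=-224/221 → turn -1·90°
n=3: pose=(-3,-8,N); sL=16, sR=80/41; mL=-616/41, mR=8; mL+mR=-288/41 → advance -1; mR−mL=944/41 → turn +1·90°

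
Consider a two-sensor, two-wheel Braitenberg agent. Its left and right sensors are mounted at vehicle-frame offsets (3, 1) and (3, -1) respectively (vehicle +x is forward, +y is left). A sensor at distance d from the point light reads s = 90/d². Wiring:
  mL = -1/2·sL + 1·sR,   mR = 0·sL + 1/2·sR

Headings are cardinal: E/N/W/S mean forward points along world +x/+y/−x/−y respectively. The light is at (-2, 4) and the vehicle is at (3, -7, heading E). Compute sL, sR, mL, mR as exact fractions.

left sensor world pos  = (6, -6); dL² = 164
right sensor world pos = (6, -8); dR² = 208
sL = 90/164 = 45/82
sR = 90/208 = 45/104
mL = -1/2·sL + 1·sR = 675/4264
mR = 0·sL + 1/2·sR = 45/208

45/82 45/104 675/4264 45/208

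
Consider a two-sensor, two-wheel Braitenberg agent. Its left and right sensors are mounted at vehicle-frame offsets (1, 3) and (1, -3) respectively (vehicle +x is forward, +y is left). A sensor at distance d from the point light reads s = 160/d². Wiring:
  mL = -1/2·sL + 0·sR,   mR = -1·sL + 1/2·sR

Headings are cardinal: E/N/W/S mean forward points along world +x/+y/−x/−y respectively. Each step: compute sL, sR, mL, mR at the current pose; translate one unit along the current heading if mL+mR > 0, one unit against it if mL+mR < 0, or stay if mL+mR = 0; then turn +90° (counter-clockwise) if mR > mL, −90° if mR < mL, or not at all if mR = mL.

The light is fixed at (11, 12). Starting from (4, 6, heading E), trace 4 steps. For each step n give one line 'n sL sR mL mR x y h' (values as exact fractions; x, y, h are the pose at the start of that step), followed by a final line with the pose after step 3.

0 32/9 160/117 -16/9 -112/39 4 6 E
1 80/37 16/17 -40/37 -1064/629 3 6 S
2 32/29 32/17 -16/29 -80/493 3 7 W
3 40/13 20/17 -20/13 -550/221 4 7 S
final 4 8 W

n=0: pose=(4,6,E); sL=32/9, sR=160/117; mL=-16/9, mR=-112/39; mL+mR=-544/117 → advance -1; mR−mL=-128/117 → turn -1·90°
n=1: pose=(3,6,S); sL=80/37, sR=16/17; mL=-40/37, mR=-1064/629; mL+mR=-1744/629 → advance -1; mR−mL=-384/629 → turn -1·90°
n=2: pose=(3,7,W); sL=32/29, sR=32/17; mL=-16/29, mR=-80/493; mL+mR=-352/493 → advance -1; mR−mL=192/493 → turn +1·90°
n=3: pose=(4,7,S); sL=40/13, sR=20/17; mL=-20/13, mR=-550/221; mL+mR=-890/221 → advance -1; mR−mL=-210/221 → turn -1·90°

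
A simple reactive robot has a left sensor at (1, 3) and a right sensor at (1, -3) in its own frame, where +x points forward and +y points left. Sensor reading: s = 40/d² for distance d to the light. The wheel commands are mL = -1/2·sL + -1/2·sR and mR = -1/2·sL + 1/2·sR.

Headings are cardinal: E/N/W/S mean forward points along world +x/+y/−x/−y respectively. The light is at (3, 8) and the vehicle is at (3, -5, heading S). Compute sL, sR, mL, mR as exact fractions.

left sensor world pos  = (6, -6); dL² = 205
right sensor world pos = (0, -6); dR² = 205
sL = 40/205 = 8/41
sR = 40/205 = 8/41
mL = -1/2·sL + -1/2·sR = -8/41
mR = -1/2·sL + 1/2·sR = 0

8/41 8/41 -8/41 0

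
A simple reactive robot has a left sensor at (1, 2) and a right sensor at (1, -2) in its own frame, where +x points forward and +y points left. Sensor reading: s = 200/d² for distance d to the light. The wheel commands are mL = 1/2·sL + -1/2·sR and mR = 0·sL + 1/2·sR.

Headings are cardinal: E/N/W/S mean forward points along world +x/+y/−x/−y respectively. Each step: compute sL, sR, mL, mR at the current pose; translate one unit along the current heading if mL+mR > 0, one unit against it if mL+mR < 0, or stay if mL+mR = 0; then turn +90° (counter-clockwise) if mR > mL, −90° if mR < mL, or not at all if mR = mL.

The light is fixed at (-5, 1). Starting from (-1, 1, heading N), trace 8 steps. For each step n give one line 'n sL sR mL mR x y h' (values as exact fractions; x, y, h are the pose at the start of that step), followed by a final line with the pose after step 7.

n=0: pose=(-1,1,N); sL=40, sR=200/37; mL=640/37, mR=100/37; mL+mR=20 → advance +1; mR−mL=-540/37 → turn -1·90°
n=1: pose=(-1,2,E); sL=100/17, sR=100/13; mL=-200/221, mR=50/13; mL+mR=50/17 → advance +1; mR−mL=1050/221 → turn +1·90°
n=2: pose=(0,2,N); sL=200/13, sR=200/53; mL=4000/689, mR=100/53; mL+mR=100/13 → advance +1; mR−mL=-2700/689 → turn -1·90°
n=3: pose=(0,3,E); sL=50/13, sR=50/9; mL=-100/117, mR=25/9; mL+mR=25/13 → advance +1; mR−mL=425/117 → turn +1·90°
n=4: pose=(1,3,N); sL=8, sR=200/73; mL=192/73, mR=100/73; mL+mR=4 → advance +1; mR−mL=-92/73 → turn -1·90°
n=5: pose=(1,4,E); sL=100/37, sR=4; mL=-24/37, mR=2; mL+mR=50/37 → advance +1; mR−mL=98/37 → turn +1·90°
n=6: pose=(2,4,N); sL=200/41, sR=200/97; mL=5600/3977, mR=100/97; mL+mR=100/41 → advance +1; mR−mL=-1500/3977 → turn -1·90°
n=7: pose=(2,5,E); sL=2, sR=50/17; mL=-8/17, mR=25/17; mL+mR=1 → advance +1; mR−mL=33/17 → turn +1·90°

0 40 200/37 640/37 100/37 -1 1 N
1 100/17 100/13 -200/221 50/13 -1 2 E
2 200/13 200/53 4000/689 100/53 0 2 N
3 50/13 50/9 -100/117 25/9 0 3 E
4 8 200/73 192/73 100/73 1 3 N
5 100/37 4 -24/37 2 1 4 E
6 200/41 200/97 5600/3977 100/97 2 4 N
7 2 50/17 -8/17 25/17 2 5 E
final 3 5 N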